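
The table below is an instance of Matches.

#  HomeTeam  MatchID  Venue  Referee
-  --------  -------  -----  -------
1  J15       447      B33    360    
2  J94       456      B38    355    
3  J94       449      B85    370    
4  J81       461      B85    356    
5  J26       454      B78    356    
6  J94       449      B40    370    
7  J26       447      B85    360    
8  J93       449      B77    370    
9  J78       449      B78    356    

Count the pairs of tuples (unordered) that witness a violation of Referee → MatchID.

Referee=360: all 2 rows agree on MatchID — 0 pairs.
Referee=370: all 3 rows agree on MatchID — 0 pairs.
Referee=356: violating pairs (4,5), (4,9), (5,9) — 3 pairs.

3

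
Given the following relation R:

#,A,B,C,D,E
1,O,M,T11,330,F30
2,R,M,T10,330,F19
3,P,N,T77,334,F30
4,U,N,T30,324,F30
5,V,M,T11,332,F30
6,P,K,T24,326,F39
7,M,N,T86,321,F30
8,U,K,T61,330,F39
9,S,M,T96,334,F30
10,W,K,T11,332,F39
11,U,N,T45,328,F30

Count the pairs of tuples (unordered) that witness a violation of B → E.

3

B=M: violating pairs (1,2), (2,5), (2,9) — 3 pairs.
B=N: all 4 rows agree on E — 0 pairs.
B=K: all 3 rows agree on E — 0 pairs.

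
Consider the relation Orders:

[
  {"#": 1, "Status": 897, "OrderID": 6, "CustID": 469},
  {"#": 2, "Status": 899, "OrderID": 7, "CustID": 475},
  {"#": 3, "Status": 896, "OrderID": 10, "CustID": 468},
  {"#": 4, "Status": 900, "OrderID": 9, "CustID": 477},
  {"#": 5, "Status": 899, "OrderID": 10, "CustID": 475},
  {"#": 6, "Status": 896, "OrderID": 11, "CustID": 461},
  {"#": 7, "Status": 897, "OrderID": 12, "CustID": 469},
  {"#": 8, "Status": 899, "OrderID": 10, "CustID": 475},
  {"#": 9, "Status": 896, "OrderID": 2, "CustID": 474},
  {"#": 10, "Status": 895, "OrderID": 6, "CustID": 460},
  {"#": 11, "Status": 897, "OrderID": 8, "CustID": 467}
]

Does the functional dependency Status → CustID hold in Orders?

Status=897: rows 1, 7, 11 → CustID takes values {469, 467} — violation
Status=899: rows 2, 5, 8 → CustID = 475, 475, 475 ✓
Status=896: rows 3, 6, 9 → CustID takes values {468, 461, 474} — violation
Status=900: row 4 → CustID = 477 ✓
Status=895: row 10 → CustID = 460 ✓
Two rows agree on Status but differ on CustID, so Status → CustID does not hold.

No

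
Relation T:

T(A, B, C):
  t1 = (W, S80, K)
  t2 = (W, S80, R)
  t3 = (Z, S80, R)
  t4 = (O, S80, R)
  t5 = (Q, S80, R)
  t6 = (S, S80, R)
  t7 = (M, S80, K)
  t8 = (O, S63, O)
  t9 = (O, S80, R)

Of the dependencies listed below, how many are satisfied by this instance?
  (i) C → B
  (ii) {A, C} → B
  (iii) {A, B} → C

2

(i) C → B: every LHS value maps to a single RHS value — holds.
(ii) {A, C} → B: every LHS value maps to a single RHS value — holds.
(iii) {A, B} → C: (A=W, B=S80): rows 1, 2 → C takes values {K, R} — violation — fails.
2 of the 3 dependencies hold.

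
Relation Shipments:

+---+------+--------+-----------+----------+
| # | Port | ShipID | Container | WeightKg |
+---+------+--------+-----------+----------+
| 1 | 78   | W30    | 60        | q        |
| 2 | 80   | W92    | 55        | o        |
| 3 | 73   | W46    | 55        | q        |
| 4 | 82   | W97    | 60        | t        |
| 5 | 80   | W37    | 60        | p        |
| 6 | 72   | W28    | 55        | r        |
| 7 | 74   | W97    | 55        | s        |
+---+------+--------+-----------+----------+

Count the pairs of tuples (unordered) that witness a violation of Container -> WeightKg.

9

Container=60: violating pairs (1,4), (1,5), (4,5) — 3 pairs.
Container=55: violating pairs (2,3), (2,6), (2,7), (3,6), (3,7), (6,7) — 6 pairs.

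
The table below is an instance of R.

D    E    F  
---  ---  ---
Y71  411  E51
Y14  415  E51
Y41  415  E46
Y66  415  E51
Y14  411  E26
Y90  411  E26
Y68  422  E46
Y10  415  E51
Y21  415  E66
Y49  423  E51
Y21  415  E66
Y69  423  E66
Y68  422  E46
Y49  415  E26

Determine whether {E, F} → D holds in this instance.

No

(E=411, F=E51): 1 row → D = Y71 ✓
(E=415, F=E51): 3 rows → D takes values {Y14, Y66, Y10} — violation
(E=415, F=E46): 1 row → D = Y41 ✓
(E=411, F=E26): 2 rows → D takes values {Y14, Y90} — violation
(E=422, F=E46): 2 rows → D = Y68, Y68 ✓
(E=415, F=E66): 2 rows → D = Y21, Y21 ✓
(E=423, F=E51): 1 row → D = Y49 ✓
(E=423, F=E66): 1 row → D = Y69 ✓
(E=415, F=E26): 1 row → D = Y49 ✓
Two rows agree on {E, F} but differ on D, so {E, F} → D does not hold.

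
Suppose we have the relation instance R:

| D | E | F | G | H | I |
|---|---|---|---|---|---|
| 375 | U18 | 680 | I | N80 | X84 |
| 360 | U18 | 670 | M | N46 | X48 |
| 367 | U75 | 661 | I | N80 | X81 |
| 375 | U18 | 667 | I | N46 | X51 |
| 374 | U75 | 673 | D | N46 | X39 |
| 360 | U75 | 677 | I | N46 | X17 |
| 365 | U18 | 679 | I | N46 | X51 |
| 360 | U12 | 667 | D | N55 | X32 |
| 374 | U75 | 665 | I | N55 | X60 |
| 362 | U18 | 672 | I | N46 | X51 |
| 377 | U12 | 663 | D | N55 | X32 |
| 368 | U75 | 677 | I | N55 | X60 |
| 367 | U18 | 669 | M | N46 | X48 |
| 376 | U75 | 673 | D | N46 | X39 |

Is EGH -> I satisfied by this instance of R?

Yes

(E=U18, G=I, H=N80): 1 row → I = X84 ✓
(E=U18, G=M, H=N46): 2 rows → I = X48, X48 ✓
(E=U75, G=I, H=N80): 1 row → I = X81 ✓
(E=U18, G=I, H=N46): 3 rows → I = X51, X51, X51 ✓
(E=U75, G=D, H=N46): 2 rows → I = X39, X39 ✓
(E=U75, G=I, H=N46): 1 row → I = X17 ✓
(E=U12, G=D, H=N55): 2 rows → I = X32, X32 ✓
(E=U75, G=I, H=N55): 2 rows → I = X60, X60 ✓
Every EGH value is associated with a single I value, so EGH -> I holds.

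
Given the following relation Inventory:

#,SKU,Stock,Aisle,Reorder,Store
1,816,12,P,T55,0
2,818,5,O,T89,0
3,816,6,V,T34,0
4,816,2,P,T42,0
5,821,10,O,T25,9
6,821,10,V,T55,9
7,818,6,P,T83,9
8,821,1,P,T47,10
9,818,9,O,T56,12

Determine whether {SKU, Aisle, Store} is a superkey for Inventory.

No

Rows 1 and 4 have the same {SKU, Aisle, Store} value (SKU=816, Aisle=P, Store=0) but are distinct tuples, so {SKU, Aisle, Store} does not determine every attribute — not a superkey.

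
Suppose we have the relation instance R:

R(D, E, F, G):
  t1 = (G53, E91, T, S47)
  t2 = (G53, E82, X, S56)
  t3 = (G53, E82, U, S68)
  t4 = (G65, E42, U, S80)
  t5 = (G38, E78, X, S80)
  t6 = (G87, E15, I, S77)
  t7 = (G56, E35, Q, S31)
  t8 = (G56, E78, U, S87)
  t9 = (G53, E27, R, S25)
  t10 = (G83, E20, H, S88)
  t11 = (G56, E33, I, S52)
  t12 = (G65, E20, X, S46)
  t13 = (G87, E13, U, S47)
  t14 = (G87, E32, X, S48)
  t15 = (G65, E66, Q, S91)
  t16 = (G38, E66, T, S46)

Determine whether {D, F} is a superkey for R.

All 16 rows have distinct {D, F} values, so {D, F} → (all attributes) holds and {D, F} is a superkey.

Yes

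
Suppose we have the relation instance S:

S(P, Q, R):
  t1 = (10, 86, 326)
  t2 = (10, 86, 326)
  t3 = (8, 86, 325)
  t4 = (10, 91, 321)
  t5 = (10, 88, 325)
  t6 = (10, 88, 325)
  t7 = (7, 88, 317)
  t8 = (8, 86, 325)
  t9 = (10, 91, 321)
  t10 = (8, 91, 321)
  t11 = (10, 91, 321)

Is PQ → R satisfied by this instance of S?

(P=10, Q=86): rows 1, 2 → R = 326, 326 ✓
(P=8, Q=86): rows 3, 8 → R = 325, 325 ✓
(P=10, Q=91): rows 4, 9, 11 → R = 321, 321, 321 ✓
(P=10, Q=88): rows 5, 6 → R = 325, 325 ✓
(P=7, Q=88): row 7 → R = 317 ✓
(P=8, Q=91): row 10 → R = 321 ✓
Every PQ value is associated with a single R value, so PQ → R holds.

Yes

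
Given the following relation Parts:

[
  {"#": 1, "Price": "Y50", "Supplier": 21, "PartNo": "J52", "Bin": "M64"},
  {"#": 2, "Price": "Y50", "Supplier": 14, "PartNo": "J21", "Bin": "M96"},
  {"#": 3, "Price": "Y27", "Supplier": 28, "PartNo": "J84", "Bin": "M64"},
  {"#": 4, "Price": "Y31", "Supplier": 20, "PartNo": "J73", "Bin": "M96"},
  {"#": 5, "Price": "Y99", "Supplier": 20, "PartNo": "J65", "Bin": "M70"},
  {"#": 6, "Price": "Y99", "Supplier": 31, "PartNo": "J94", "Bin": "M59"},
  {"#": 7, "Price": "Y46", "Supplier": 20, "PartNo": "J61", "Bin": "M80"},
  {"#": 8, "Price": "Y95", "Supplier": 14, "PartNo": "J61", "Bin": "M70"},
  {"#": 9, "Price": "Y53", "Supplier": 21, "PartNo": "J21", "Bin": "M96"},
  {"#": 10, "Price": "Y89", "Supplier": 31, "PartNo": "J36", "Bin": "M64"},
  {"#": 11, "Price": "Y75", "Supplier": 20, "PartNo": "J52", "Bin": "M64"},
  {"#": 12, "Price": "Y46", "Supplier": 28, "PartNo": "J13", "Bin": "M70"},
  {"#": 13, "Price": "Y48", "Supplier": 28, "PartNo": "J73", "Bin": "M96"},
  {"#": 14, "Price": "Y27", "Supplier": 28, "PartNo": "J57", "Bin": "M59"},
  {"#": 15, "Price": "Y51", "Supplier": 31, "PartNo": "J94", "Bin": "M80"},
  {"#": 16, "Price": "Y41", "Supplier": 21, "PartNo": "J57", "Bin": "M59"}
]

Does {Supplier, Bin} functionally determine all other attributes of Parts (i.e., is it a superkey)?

Yes

All 16 rows have distinct {Supplier, Bin} values, so {Supplier, Bin} → (all attributes) holds and {Supplier, Bin} is a superkey.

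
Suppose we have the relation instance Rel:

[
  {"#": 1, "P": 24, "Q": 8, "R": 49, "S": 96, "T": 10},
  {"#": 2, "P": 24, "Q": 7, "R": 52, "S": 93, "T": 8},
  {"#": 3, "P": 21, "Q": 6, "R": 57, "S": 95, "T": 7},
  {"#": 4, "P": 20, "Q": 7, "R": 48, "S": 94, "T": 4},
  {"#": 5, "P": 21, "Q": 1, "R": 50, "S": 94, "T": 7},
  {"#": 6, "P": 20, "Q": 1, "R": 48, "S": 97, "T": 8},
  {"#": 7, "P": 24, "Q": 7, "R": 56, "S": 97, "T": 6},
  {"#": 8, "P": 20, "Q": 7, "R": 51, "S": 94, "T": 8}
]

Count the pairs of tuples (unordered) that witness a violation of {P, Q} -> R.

2

(P=24, Q=7): violating pairs (2,7) — 1 pair.
(P=20, Q=7): violating pairs (4,8) — 1 pair.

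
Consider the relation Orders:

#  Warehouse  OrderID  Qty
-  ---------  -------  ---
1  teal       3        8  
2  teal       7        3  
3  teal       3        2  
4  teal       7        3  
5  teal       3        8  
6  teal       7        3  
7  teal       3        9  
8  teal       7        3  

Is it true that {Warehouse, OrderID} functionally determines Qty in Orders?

(Warehouse=teal, OrderID=3): rows 1, 3, 5, 7 → Qty takes values {8, 2, 9} — violation
(Warehouse=teal, OrderID=7): rows 2, 4, 6, 8 → Qty = 3, 3, 3, 3 ✓
Two rows agree on {Warehouse, OrderID} but differ on Qty, so {Warehouse, OrderID} -> Qty does not hold.

No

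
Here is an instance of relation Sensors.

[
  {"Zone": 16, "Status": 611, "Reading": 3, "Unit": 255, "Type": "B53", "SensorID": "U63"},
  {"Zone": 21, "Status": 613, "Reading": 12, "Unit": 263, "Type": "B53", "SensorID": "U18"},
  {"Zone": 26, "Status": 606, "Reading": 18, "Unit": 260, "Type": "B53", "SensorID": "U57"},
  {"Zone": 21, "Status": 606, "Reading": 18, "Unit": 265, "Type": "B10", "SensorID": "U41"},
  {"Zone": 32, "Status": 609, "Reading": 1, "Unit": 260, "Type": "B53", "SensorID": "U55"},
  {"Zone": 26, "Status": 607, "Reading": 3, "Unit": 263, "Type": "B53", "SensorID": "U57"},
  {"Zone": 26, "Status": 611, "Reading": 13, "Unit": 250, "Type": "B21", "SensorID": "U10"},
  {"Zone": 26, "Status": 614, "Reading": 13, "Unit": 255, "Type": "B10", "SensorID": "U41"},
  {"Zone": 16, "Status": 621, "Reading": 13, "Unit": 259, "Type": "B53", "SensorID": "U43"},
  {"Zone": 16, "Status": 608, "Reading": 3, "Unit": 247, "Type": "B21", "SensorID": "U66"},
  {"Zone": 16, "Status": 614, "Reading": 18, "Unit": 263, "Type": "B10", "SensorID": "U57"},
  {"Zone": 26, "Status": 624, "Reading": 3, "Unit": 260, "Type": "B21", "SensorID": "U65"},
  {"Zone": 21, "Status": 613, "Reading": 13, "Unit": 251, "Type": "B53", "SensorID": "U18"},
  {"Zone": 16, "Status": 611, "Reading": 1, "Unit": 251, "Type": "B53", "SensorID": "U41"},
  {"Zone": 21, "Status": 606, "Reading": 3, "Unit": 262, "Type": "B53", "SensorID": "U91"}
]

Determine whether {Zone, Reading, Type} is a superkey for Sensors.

Yes

All 15 rows have distinct {Zone, Reading, Type} values, so {Zone, Reading, Type} → (all attributes) holds and {Zone, Reading, Type} is a superkey.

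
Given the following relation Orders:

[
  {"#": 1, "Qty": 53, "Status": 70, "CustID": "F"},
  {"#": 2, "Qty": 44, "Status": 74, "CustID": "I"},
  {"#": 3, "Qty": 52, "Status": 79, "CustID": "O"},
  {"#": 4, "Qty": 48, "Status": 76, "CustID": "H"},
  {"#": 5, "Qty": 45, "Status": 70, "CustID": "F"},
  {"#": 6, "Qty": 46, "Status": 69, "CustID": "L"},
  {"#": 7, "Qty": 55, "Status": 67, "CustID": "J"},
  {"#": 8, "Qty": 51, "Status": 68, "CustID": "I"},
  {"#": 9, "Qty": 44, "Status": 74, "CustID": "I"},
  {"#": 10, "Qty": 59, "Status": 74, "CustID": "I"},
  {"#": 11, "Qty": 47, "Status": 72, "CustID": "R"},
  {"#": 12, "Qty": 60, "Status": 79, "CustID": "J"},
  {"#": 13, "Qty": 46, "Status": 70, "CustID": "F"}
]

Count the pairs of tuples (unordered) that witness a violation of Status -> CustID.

Status=70: all 3 rows agree on CustID — 0 pairs.
Status=74: all 3 rows agree on CustID — 0 pairs.
Status=79: violating pairs (3,12) — 1 pair.

1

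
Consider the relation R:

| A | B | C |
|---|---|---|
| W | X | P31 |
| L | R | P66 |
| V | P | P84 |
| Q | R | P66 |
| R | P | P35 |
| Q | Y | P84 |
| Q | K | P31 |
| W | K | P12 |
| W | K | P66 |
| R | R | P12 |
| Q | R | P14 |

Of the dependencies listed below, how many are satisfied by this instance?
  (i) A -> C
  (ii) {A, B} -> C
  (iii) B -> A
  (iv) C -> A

(i) A -> C: A=W: 3 rows → C takes values {P31, P12, P66} — violation; A=Q: 4 rows → C takes values {P66, P84, P31, P14} — violation; A=R: 2 rows → C takes values {P35, P12} — violation — fails.
(ii) {A, B} -> C: (A=Q, B=R): 2 rows → C takes values {P66, P14} — violation; (A=W, B=K): 2 rows → C takes values {P12, P66} — violation — fails.
(iii) B -> A: B=R: 4 rows → A takes values {L, Q, R} — violation; B=P: 2 rows → A takes values {V, R} — violation; B=K: 3 rows → A takes values {Q, W} — violation — fails.
(iv) C -> A: C=P31: 2 rows → A takes values {W, Q} — violation; C=P66: 3 rows → A takes values {L, Q, W} — violation; C=P84: 2 rows → A takes values {V, Q} — violation; C=P12: 2 rows → A takes values {W, R} — violation — fails.
None of the 4 dependencies hold.

0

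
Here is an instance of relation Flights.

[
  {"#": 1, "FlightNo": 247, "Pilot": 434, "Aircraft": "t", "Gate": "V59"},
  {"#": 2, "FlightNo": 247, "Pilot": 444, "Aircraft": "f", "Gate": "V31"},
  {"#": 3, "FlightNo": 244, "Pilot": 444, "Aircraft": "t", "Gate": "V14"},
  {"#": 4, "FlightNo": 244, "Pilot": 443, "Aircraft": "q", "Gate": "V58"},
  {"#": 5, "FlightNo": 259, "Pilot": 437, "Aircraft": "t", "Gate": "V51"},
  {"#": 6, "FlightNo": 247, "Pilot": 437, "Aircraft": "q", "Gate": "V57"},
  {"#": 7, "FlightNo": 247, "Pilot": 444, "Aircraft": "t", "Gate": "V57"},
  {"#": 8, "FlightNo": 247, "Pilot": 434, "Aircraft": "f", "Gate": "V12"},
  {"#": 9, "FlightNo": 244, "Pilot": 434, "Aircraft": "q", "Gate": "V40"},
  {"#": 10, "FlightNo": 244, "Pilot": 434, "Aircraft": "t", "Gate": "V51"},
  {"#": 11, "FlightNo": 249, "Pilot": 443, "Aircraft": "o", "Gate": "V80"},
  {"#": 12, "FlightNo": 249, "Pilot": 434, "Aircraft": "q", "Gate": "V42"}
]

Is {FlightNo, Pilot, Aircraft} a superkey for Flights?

Yes

All 12 rows have distinct {FlightNo, Pilot, Aircraft} values, so {FlightNo, Pilot, Aircraft} → (all attributes) holds and {FlightNo, Pilot, Aircraft} is a superkey.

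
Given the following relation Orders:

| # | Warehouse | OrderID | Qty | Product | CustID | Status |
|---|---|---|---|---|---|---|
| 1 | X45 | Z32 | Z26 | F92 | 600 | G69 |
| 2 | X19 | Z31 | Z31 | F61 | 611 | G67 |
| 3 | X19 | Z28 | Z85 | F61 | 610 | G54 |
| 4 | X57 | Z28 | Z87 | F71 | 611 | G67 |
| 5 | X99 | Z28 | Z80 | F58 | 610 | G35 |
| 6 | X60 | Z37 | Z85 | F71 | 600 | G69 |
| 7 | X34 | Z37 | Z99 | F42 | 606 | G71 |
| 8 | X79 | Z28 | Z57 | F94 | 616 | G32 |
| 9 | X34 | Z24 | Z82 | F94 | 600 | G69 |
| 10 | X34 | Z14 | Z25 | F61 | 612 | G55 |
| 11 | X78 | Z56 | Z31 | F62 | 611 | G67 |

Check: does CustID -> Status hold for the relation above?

CustID=600: rows 1, 6, 9 → Status = G69, G69, G69 ✓
CustID=611: rows 2, 4, 11 → Status = G67, G67, G67 ✓
CustID=610: rows 3, 5 → Status takes values {G54, G35} — violation
CustID=606: row 7 → Status = G71 ✓
CustID=616: row 8 → Status = G32 ✓
CustID=612: row 10 → Status = G55 ✓
Two rows agree on CustID but differ on Status, so CustID -> Status does not hold.

No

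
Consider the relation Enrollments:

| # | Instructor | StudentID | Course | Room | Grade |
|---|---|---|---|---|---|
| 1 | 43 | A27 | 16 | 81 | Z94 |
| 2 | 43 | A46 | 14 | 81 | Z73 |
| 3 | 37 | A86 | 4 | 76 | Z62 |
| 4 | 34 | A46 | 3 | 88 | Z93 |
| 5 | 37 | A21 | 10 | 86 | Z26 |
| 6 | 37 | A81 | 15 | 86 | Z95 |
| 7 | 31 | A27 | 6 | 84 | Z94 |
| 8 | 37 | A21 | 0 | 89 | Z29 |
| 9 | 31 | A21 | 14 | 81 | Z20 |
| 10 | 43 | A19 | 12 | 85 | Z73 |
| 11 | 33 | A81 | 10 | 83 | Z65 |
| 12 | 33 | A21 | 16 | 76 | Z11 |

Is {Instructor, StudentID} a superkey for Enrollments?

No

Rows 5 and 8 have the same {Instructor, StudentID} value (Instructor=37, StudentID=A21) but are distinct tuples, so {Instructor, StudentID} does not determine every attribute — not a superkey.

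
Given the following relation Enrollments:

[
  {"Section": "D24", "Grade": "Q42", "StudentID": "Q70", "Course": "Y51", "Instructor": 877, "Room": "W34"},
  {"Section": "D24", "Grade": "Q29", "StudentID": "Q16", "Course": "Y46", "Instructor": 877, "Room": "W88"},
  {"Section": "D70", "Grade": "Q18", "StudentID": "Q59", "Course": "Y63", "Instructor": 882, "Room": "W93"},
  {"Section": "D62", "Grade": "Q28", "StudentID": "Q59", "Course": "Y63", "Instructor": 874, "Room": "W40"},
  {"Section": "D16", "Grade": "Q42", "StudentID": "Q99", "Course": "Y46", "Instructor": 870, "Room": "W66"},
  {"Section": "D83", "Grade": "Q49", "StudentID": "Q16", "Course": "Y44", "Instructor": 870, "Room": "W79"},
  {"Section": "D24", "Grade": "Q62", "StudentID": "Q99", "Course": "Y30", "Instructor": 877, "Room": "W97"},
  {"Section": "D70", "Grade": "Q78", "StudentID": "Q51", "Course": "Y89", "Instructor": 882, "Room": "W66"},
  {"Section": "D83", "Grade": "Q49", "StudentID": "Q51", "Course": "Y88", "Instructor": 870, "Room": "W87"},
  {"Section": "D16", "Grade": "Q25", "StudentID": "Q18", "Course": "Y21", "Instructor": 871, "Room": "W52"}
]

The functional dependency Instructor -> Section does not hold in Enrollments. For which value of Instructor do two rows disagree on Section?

870

Instructor=877: 3 rows → Section = D24, D24, D24 ✓
Instructor=882: 2 rows → Section = D70, D70 ✓
Instructor=874: 1 row → Section = D62 ✓
Instructor=870: 3 rows → Section takes values {D16, D83} — violation
Instructor=871: 1 row → Section = D16 ✓
The only Instructor value with inconsistent Section is Instructor=870.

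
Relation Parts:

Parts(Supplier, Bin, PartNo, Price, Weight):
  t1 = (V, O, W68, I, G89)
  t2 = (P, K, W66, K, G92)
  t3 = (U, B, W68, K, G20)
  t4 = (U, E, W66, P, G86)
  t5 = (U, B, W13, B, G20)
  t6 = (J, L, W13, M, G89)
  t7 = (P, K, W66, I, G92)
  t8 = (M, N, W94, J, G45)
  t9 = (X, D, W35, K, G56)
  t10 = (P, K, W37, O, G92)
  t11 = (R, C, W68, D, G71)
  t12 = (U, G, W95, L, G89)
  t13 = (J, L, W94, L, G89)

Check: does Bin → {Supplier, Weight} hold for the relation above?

Bin=O: row 1 → {Supplier,Weight} = (V, G89) ✓
Bin=K: rows 2, 7, 10 → {Supplier,Weight} = (P, G92), (P, G92), (P, G92) ✓
Bin=B: rows 3, 5 → {Supplier,Weight} = (U, G20), (U, G20) ✓
Bin=E: row 4 → {Supplier,Weight} = (U, G86) ✓
Bin=L: rows 6, 13 → {Supplier,Weight} = (J, G89), (J, G89) ✓
Bin=N: row 8 → {Supplier,Weight} = (M, G45) ✓
Bin=D: row 9 → {Supplier,Weight} = (X, G56) ✓
Bin=C: row 11 → {Supplier,Weight} = (R, G71) ✓
Bin=G: row 12 → {Supplier,Weight} = (U, G89) ✓
Every Bin value is associated with a single {Supplier, Weight} value, so Bin → {Supplier, Weight} holds.

Yes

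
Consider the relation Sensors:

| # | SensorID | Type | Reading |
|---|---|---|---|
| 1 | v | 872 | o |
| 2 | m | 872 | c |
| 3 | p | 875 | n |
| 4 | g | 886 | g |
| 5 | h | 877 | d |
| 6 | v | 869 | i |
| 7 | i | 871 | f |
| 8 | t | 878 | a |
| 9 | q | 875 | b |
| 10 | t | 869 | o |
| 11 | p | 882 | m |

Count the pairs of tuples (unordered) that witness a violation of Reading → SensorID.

1

Reading=o: violating pairs (1,10) — 1 pair.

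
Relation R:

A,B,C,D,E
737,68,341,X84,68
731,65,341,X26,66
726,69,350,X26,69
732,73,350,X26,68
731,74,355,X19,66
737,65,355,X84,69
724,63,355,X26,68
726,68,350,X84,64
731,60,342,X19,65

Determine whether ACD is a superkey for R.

Yes

All 9 rows have distinct ACD values, so ACD → (all attributes) holds and ACD is a superkey.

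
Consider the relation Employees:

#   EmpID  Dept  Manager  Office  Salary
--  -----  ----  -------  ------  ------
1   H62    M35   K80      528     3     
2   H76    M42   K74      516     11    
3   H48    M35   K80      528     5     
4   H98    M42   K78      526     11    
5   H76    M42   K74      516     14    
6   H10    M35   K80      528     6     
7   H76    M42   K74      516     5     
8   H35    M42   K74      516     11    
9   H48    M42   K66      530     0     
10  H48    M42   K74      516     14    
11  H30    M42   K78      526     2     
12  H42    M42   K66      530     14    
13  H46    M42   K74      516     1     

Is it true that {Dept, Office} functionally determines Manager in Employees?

(Dept=M35, Office=528): rows 1, 3, 6 → Manager = K80, K80, K80 ✓
(Dept=M42, Office=516): rows 2, 5, 7, 8, 10, 13 → Manager = K74, K74, K74, K74, K74, K74 ✓
(Dept=M42, Office=526): rows 4, 11 → Manager = K78, K78 ✓
(Dept=M42, Office=530): rows 9, 12 → Manager = K66, K66 ✓
Every {Dept, Office} value is associated with a single Manager value, so {Dept, Office} -> Manager holds.

Yes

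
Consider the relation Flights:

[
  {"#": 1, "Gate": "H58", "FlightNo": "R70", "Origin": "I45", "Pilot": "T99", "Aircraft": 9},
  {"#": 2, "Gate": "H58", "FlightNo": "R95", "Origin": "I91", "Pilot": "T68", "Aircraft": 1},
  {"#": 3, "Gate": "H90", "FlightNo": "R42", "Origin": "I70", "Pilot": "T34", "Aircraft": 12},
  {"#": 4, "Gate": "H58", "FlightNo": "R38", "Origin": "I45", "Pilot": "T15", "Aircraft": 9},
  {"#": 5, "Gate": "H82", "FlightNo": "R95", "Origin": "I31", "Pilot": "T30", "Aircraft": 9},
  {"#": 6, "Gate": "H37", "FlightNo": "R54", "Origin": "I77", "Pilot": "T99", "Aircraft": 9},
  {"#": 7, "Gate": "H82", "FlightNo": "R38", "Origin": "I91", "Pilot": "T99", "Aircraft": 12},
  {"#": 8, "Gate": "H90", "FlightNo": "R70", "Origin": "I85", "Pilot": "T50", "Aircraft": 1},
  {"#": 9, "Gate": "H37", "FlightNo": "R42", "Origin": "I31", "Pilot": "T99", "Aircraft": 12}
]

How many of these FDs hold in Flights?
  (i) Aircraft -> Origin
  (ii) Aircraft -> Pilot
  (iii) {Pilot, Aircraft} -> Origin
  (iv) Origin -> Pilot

(i) Aircraft -> Origin: Aircraft=9: rows 1, 4, 5, 6 → Origin takes values {I45, I31, I77} — violation; Aircraft=1: rows 2, 8 → Origin takes values {I91, I85} — violation; Aircraft=12: rows 3, 7, 9 → Origin takes values {I70, I91, I31} — violation — fails.
(ii) Aircraft -> Pilot: Aircraft=9: rows 1, 4, 5, 6 → Pilot takes values {T99, T15, T30} — violation; Aircraft=1: rows 2, 8 → Pilot takes values {T68, T50} — violation; Aircraft=12: rows 3, 7, 9 → Pilot takes values {T34, T99} — violation — fails.
(iii) {Pilot, Aircraft} -> Origin: (Pilot=T99, Aircraft=9): rows 1, 6 → Origin takes values {I45, I77} — violation; (Pilot=T99, Aircraft=12): rows 7, 9 → Origin takes values {I91, I31} — violation — fails.
(iv) Origin -> Pilot: Origin=I45: rows 1, 4 → Pilot takes values {T99, T15} — violation; Origin=I91: rows 2, 7 → Pilot takes values {T68, T99} — violation; Origin=I31: rows 5, 9 → Pilot takes values {T30, T99} — violation — fails.
None of the 4 dependencies hold.

0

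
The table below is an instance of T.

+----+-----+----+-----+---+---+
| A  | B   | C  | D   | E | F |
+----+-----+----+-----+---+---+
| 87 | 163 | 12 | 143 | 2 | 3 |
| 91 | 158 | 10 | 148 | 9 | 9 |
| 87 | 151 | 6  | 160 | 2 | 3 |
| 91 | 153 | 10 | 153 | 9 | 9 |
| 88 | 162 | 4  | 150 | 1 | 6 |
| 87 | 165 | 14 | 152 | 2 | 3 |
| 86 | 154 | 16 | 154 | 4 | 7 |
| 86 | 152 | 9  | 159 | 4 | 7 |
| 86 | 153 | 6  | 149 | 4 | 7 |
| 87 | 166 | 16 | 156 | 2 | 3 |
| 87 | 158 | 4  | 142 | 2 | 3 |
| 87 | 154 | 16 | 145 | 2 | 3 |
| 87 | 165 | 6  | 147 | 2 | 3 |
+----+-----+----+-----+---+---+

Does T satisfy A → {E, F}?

Yes

A=87: 7 rows → {E,F} = (2, 3), (2, 3), (2, 3), (2, 3), (2, 3), (2, 3), (2, 3) ✓
A=91: 2 rows → {E,F} = (9, 9), (9, 9) ✓
A=88: 1 row → {E,F} = (1, 6) ✓
A=86: 3 rows → {E,F} = (4, 7), (4, 7), (4, 7) ✓
Every A value is associated with a single {E, F} value, so A → {E, F} holds.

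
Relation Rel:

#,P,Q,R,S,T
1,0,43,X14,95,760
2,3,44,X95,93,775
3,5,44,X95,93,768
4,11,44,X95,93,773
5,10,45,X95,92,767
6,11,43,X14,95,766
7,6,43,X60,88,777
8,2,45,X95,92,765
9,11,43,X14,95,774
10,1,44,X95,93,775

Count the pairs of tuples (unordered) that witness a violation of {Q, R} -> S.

(Q=43, R=X14): all 3 rows agree on S — 0 pairs.
(Q=44, R=X95): all 4 rows agree on S — 0 pairs.
(Q=45, R=X95): all 2 rows agree on S — 0 pairs.

0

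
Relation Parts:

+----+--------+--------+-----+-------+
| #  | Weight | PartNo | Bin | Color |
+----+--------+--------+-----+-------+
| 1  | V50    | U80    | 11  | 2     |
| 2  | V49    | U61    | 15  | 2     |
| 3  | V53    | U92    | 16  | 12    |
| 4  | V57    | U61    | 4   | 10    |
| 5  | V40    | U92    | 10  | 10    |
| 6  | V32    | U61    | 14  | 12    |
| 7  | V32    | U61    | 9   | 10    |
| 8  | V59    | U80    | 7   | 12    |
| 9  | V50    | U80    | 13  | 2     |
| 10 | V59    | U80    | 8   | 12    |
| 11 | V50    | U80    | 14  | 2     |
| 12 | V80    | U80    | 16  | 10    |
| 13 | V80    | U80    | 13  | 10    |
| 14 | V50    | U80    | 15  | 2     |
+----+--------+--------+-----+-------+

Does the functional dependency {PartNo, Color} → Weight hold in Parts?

(PartNo=U80, Color=2): rows 1, 9, 11, 14 → Weight = V50, V50, V50, V50 ✓
(PartNo=U61, Color=2): row 2 → Weight = V49 ✓
(PartNo=U92, Color=12): row 3 → Weight = V53 ✓
(PartNo=U61, Color=10): rows 4, 7 → Weight takes values {V57, V32} — violation
(PartNo=U92, Color=10): row 5 → Weight = V40 ✓
(PartNo=U61, Color=12): row 6 → Weight = V32 ✓
(PartNo=U80, Color=12): rows 8, 10 → Weight = V59, V59 ✓
(PartNo=U80, Color=10): rows 12, 13 → Weight = V80, V80 ✓
Two rows agree on {PartNo, Color} but differ on Weight, so {PartNo, Color} → Weight does not hold.

No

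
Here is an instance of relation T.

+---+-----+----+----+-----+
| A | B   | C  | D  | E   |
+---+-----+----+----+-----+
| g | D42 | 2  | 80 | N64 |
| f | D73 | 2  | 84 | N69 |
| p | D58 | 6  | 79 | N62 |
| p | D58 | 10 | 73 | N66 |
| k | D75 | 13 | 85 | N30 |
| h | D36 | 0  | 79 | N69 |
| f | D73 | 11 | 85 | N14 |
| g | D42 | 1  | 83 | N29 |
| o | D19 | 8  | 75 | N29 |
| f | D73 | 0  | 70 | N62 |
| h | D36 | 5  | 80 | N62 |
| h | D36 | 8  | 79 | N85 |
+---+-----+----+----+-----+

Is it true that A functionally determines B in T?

A=g: 2 rows → B = D42, D42 ✓
A=f: 3 rows → B = D73, D73, D73 ✓
A=p: 2 rows → B = D58, D58 ✓
A=k: 1 row → B = D75 ✓
A=h: 3 rows → B = D36, D36, D36 ✓
A=o: 1 row → B = D19 ✓
Every A value is associated with a single B value, so A -> B holds.

Yes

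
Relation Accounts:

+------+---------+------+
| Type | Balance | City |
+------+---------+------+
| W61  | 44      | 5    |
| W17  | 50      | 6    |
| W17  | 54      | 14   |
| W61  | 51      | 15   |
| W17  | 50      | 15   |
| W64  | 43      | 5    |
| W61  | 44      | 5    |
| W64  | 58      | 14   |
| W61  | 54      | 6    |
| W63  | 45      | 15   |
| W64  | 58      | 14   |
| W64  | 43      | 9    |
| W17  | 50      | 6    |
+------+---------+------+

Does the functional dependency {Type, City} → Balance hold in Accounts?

(Type=W61, City=5): 2 rows → Balance = 44, 44 ✓
(Type=W17, City=6): 2 rows → Balance = 50, 50 ✓
(Type=W17, City=14): 1 row → Balance = 54 ✓
(Type=W61, City=15): 1 row → Balance = 51 ✓
(Type=W17, City=15): 1 row → Balance = 50 ✓
(Type=W64, City=5): 1 row → Balance = 43 ✓
(Type=W64, City=14): 2 rows → Balance = 58, 58 ✓
(Type=W61, City=6): 1 row → Balance = 54 ✓
(Type=W63, City=15): 1 row → Balance = 45 ✓
(Type=W64, City=9): 1 row → Balance = 43 ✓
Every {Type, City} value is associated with a single Balance value, so {Type, City} → Balance holds.

Yes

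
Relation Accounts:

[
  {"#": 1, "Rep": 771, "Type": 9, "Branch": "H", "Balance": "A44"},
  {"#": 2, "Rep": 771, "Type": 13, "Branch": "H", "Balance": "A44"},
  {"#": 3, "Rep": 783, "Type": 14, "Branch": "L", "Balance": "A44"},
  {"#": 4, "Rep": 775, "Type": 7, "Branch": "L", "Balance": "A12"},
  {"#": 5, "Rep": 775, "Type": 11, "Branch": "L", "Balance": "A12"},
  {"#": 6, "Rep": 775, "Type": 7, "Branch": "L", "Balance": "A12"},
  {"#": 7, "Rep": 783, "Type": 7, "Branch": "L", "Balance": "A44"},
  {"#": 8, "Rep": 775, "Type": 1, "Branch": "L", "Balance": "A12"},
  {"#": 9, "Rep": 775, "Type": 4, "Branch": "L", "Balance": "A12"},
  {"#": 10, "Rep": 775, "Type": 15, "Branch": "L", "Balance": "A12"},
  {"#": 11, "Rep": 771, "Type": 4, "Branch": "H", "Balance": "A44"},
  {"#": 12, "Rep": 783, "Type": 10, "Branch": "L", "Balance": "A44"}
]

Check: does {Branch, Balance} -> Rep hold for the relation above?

Yes

(Branch=H, Balance=A44): rows 1, 2, 11 → Rep = 771, 771, 771 ✓
(Branch=L, Balance=A44): rows 3, 7, 12 → Rep = 783, 783, 783 ✓
(Branch=L, Balance=A12): rows 4, 5, 6, 8, 9, 10 → Rep = 775, 775, 775, 775, 775, 775 ✓
Every {Branch, Balance} value is associated with a single Rep value, so {Branch, Balance} -> Rep holds.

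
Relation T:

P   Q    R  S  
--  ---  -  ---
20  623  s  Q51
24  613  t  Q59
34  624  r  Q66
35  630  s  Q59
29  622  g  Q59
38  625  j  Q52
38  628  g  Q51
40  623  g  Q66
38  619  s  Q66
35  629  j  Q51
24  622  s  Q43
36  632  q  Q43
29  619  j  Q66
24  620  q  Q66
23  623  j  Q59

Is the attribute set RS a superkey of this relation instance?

Yes

All 15 rows have distinct RS values, so RS → (all attributes) holds and RS is a superkey.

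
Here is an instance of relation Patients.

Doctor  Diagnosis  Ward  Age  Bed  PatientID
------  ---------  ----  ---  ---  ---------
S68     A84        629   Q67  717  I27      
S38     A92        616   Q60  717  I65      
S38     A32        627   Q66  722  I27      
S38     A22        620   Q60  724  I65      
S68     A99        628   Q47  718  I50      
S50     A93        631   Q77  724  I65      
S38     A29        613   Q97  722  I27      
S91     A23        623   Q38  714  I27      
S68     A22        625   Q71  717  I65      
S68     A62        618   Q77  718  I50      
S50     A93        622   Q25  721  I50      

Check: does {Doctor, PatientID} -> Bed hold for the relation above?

(Doctor=S68, PatientID=I27): 1 row → Bed = 717 ✓
(Doctor=S38, PatientID=I65): 2 rows → Bed takes values {717, 724} — violation
(Doctor=S38, PatientID=I27): 2 rows → Bed = 722, 722 ✓
(Doctor=S68, PatientID=I50): 2 rows → Bed = 718, 718 ✓
(Doctor=S50, PatientID=I65): 1 row → Bed = 724 ✓
(Doctor=S91, PatientID=I27): 1 row → Bed = 714 ✓
(Doctor=S68, PatientID=I65): 1 row → Bed = 717 ✓
(Doctor=S50, PatientID=I50): 1 row → Bed = 721 ✓
Two rows agree on {Doctor, PatientID} but differ on Bed, so {Doctor, PatientID} -> Bed does not hold.

No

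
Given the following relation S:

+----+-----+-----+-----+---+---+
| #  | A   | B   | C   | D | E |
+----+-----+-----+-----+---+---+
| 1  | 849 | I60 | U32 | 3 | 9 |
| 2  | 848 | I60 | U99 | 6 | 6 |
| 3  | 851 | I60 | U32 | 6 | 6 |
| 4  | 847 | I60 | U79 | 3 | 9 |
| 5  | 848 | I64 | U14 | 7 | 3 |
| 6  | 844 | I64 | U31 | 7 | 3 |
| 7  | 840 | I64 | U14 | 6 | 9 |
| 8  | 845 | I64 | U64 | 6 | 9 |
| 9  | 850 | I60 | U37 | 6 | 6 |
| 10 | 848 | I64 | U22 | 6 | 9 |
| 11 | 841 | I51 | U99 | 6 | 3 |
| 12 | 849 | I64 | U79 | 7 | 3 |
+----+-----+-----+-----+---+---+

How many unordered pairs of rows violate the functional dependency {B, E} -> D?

(B=I60, E=9): all 2 rows agree on D — 0 pairs.
(B=I60, E=6): all 3 rows agree on D — 0 pairs.
(B=I64, E=3): all 3 rows agree on D — 0 pairs.
(B=I64, E=9): all 3 rows agree on D — 0 pairs.

0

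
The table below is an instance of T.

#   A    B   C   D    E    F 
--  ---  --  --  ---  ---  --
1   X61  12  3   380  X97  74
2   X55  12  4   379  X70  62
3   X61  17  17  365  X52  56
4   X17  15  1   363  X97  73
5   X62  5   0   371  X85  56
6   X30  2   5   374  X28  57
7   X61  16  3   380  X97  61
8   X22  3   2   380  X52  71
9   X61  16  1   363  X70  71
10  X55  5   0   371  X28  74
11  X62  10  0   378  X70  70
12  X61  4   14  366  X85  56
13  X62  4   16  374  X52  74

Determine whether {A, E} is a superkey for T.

Rows 1 and 7 have the same {A, E} value (A=X61, E=X97) but are distinct tuples, so {A, E} does not determine every attribute — not a superkey.

No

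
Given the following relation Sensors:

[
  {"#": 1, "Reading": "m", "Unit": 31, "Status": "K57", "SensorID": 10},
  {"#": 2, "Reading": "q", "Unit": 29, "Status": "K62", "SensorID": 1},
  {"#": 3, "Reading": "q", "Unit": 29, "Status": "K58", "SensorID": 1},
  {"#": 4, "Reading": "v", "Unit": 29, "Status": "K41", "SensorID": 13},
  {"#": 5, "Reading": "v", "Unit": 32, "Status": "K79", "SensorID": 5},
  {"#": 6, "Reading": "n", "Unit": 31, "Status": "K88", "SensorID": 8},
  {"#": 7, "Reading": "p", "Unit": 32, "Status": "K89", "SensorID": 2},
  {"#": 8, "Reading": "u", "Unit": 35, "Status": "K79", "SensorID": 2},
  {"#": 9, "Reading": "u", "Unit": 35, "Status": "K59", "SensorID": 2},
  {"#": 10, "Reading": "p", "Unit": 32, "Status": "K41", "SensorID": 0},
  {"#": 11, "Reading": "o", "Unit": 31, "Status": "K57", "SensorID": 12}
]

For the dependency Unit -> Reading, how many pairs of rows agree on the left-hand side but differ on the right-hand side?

7

Unit=31: violating pairs (1,6), (1,11), (6,11) — 3 pairs.
Unit=29: violating pairs (2,4), (3,4) — 2 pairs.
Unit=32: violating pairs (5,7), (5,10) — 2 pairs.
Unit=35: all 2 rows agree on Reading — 0 pairs.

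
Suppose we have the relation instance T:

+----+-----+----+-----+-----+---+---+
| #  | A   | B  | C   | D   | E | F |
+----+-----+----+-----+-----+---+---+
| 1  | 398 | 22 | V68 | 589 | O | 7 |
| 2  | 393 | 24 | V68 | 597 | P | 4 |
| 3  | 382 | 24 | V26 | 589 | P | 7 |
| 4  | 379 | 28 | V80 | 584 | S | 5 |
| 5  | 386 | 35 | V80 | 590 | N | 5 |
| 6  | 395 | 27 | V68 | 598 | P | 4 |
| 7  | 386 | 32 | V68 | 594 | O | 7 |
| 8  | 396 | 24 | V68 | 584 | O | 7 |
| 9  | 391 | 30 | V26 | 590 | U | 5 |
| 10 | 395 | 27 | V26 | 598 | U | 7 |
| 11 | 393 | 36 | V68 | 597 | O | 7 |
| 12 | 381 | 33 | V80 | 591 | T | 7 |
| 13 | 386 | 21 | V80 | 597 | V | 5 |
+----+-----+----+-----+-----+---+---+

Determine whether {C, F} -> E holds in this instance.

No

(C=V68, F=7): rows 1, 7, 8, 11 → E = O, O, O, O ✓
(C=V68, F=4): rows 2, 6 → E = P, P ✓
(C=V26, F=7): rows 3, 10 → E takes values {P, U} — violation
(C=V80, F=5): rows 4, 5, 13 → E takes values {S, N, V} — violation
(C=V26, F=5): row 9 → E = U ✓
(C=V80, F=7): row 12 → E = T ✓
Two rows agree on {C, F} but differ on E, so {C, F} -> E does not hold.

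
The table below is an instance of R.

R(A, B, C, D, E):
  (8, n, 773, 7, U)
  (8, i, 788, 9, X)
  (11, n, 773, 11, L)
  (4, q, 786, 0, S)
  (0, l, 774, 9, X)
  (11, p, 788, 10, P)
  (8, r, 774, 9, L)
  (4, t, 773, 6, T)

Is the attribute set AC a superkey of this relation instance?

All 8 rows have distinct AC values, so AC → (all attributes) holds and AC is a superkey.

Yes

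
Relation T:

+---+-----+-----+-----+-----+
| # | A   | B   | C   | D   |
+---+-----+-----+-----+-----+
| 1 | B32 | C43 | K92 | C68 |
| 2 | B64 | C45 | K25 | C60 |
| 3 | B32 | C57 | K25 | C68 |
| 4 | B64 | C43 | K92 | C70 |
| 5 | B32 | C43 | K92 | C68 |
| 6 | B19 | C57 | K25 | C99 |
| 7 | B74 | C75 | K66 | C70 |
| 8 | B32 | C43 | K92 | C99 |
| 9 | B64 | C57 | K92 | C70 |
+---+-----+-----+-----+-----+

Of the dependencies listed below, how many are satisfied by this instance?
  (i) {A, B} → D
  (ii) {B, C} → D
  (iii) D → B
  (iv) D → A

(i) {A, B} → D: (A=B32, B=C43): rows 1, 5, 8 → D takes values {C68, C99} — violation — fails.
(ii) {B, C} → D: (B=C43, C=K92): rows 1, 4, 5, 8 → D takes values {C68, C70, C99} — violation; (B=C57, C=K25): rows 3, 6 → D takes values {C68, C99} — violation — fails.
(iii) D → B: D=C68: rows 1, 3, 5 → B takes values {C43, C57} — violation; D=C70: rows 4, 7, 9 → B takes values {C43, C75, C57} — violation; D=C99: rows 6, 8 → B takes values {C57, C43} — violation — fails.
(iv) D → A: D=C70: rows 4, 7, 9 → A takes values {B64, B74} — violation; D=C99: rows 6, 8 → A takes values {B19, B32} — violation — fails.
None of the 4 dependencies hold.

0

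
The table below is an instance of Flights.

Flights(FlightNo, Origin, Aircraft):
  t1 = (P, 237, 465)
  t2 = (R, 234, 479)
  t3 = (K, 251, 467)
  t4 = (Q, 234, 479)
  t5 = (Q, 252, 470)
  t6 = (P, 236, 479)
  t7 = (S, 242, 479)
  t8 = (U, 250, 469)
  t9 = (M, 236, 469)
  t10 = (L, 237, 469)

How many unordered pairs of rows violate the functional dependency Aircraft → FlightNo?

Aircraft=479: violating pairs (2,4), (2,6), (2,7), (4,6), (4,7), (6,7) — 6 pairs.
Aircraft=469: violating pairs (8,9), (8,10), (9,10) — 3 pairs.

9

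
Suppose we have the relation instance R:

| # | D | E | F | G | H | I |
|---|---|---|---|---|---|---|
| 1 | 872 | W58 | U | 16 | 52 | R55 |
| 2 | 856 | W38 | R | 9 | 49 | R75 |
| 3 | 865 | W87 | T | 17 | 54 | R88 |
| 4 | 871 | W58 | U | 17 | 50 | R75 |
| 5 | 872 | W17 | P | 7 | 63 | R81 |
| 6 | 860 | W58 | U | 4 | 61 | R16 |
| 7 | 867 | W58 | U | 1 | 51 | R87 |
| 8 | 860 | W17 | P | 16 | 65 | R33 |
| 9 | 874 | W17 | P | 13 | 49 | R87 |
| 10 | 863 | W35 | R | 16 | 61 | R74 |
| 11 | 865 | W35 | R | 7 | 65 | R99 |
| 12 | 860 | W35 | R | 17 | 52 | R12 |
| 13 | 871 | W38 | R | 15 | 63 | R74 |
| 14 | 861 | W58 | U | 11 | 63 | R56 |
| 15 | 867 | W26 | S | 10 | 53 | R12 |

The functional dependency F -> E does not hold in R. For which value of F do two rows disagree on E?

F=U: rows 1, 4, 6, 7, 14 → E = W58, W58, W58, W58, W58 ✓
F=R: rows 2, 10, 11, 12, 13 → E takes values {W38, W35} — violation
F=T: row 3 → E = W87 ✓
F=P: rows 5, 8, 9 → E = W17, W17, W17 ✓
F=S: row 15 → E = W26 ✓
The only F value with inconsistent E is F=R.

R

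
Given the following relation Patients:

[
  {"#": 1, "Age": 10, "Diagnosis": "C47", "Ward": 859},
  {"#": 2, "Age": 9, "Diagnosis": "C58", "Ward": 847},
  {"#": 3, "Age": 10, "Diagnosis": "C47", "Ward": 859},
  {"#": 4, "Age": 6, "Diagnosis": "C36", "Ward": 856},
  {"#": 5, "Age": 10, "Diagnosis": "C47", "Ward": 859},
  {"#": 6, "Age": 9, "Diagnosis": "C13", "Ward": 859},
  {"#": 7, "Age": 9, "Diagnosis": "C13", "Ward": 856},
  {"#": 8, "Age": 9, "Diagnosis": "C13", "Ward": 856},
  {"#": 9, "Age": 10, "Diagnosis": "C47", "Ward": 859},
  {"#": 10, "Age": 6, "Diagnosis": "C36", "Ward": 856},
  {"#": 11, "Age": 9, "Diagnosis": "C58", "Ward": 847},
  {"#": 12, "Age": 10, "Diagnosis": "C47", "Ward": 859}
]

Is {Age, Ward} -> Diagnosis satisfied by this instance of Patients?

(Age=10, Ward=859): rows 1, 3, 5, 9, 12 → Diagnosis = C47, C47, C47, C47, C47 ✓
(Age=9, Ward=847): rows 2, 11 → Diagnosis = C58, C58 ✓
(Age=6, Ward=856): rows 4, 10 → Diagnosis = C36, C36 ✓
(Age=9, Ward=859): row 6 → Diagnosis = C13 ✓
(Age=9, Ward=856): rows 7, 8 → Diagnosis = C13, C13 ✓
Every {Age, Ward} value is associated with a single Diagnosis value, so {Age, Ward} -> Diagnosis holds.

Yes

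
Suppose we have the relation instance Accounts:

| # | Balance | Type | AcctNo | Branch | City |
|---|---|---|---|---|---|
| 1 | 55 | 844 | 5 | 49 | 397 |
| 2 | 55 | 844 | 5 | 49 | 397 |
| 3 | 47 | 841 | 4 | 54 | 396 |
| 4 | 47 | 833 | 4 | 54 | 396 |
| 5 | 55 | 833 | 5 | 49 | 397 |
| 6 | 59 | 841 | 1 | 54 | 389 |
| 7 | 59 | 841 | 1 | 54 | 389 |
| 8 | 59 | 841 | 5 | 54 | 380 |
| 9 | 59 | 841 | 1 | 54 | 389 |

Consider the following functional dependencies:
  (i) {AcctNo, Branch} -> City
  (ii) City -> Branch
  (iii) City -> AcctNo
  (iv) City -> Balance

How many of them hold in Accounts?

4

(i) {AcctNo, Branch} -> City: every LHS value maps to a single RHS value — holds.
(ii) City -> Branch: every LHS value maps to a single RHS value — holds.
(iii) City -> AcctNo: every LHS value maps to a single RHS value — holds.
(iv) City -> Balance: every LHS value maps to a single RHS value — holds.
4 of the 4 dependencies hold.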